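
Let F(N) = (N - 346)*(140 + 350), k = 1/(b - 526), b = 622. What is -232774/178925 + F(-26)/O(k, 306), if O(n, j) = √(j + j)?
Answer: -232774/178925 - 30380*√17/17 ≈ -7369.5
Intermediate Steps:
k = 1/96 (k = 1/(622 - 526) = 1/96 ≈ 0.010417)
O(n, j) = √2*√j (O(n, j) = √(2*j) = √2*√j)
F(N) = -169540 + 490*N (F(N) = (-346 + N)*490 = -169540 + 490*N)
-232774/178925 + F(-26)/O(k, 306) = -232774/178925 + (-169540 + 490*(-26))/((√2*√306)) = -232774*1/178925 + (-169540 - 12740)/((√2*(3*√34))) = -232774/178925 - 182280*√17/102 = -232774/178925 - 30380*√17/17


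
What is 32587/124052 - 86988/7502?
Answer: -479389441/42301732 ≈ -11.333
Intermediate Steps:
32587/124052 - 86988/7502 = 32587*(1/124052) - 86988*1/7502 = 32587/124052 - 3954/341 = -479389441/42301732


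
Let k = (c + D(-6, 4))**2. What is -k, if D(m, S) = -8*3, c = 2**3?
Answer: -256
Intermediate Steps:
c = 8
D(m, S) = -24
k = 256 (k = (8 - 24)**2 = (-16)**2 = 256)
-k = -1*256 = -256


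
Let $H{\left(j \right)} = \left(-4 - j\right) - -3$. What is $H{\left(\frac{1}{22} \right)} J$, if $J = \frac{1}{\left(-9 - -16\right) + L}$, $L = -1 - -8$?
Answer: $- \frac{23}{308} \approx -0.074675$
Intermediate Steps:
$L = 7$ ($L = -1 + 8 = 7$)
$H{\left(j \right)} = -1 - j$ ($H{\left(j \right)} = \left(-4 - j\right) + 3 = -1 - j$)
$J = \frac{1}{14}$ ($J = \frac{1}{\left(-9 - -16\right) + 7} = \frac{1}{\left(-9 + 16\right) + 7} = \frac{1}{7 + 7} = \frac{1}{14} \approx 0.071429$)
$H{\left(\frac{1}{22} \right)} J = \left(-1 - \frac{1}{22}\right) \frac{1}{14} = \left(- \frac{23}{22}\right) \frac{1}{14} = - \frac{23}{308}$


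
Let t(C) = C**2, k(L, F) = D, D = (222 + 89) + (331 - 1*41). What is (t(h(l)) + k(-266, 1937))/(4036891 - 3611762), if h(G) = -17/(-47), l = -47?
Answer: 1327898/939109961 ≈ 0.0014140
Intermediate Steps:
D = 601 (D = 311 + (331 - 41) = 311 + 290 = 601)
k(L, F) = 601
h(G) = 17/47 (h(G) = -17*(-1/47) = 17/47)
(t(h(l)) + k(-266, 1937))/(4036891 - 3611762) = ((17/47)**2 + 601)/(4036891 - 3611762) = (289/2209 + 601)/425129 = (1327898/2209)*(1/425129) = 1327898/939109961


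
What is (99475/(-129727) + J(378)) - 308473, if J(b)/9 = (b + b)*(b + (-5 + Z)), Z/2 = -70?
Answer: 165642988018/129727 ≈ 1.2769e+6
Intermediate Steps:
Z = -140 (Z = 2*(-70) = -140)
J(b) = 18*b*(-145 + b) (J(b) = 9*((b + b)*(b + (-5 - 140))) = 9*((2*b)*(b - 145)) = 9*((2*b)*(-145 + b)) = 9*(2*b*(-145 + b)) = 18*b*(-145 + b))
(99475/(-129727) + J(378)) - 308473 = (99475/(-129727) + 18*378*(-145 + 378)) - 308473 = (99475*(-1/129727) + 18*378*233) - 308473 = (-99475/129727 + 1585332) - 308473 = 205660264889/129727 - 308473 = 165642988018/129727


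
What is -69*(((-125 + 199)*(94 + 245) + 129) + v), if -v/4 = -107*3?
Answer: -1828431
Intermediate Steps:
v = 1284 (v = -(-428)*3 = -4*(-321) = 1284)
-69*(((-125 + 199)*(94 + 245) + 129) + v) = -69*(((-125 + 199)*(94 + 245) + 129) + 1284) = -69*((74*339 + 129) + 1284) = -69*((25086 + 129) + 1284) = -69*(25215 + 1284) = -69*26499 = -1828431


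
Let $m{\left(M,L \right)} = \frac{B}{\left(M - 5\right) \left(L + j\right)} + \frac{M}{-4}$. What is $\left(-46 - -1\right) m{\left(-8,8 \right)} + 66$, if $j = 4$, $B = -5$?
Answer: $- \frac{1323}{52} \approx -25.442$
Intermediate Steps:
$m{\left(M,L \right)} = - \frac{M}{4} - \frac{5}{\left(-5 + M\right) \left(4 + L\right)}$ ($m{\left(M,L \right)} = - \frac{5}{\left(M - 5\right) \left(L + 4\right)} + \frac{M}{-4} = - \frac{5}{\left(-5 + M\right) \left(4 + L\right)} + M \left(- \frac{1}{4}\right) = - 5 \frac{1}{\left(-5 + M\right) \left(4 + L\right)} - \frac{M}{4} = - \frac{5}{\left(-5 + M\right) \left(4 + L\right)} - \frac{M}{4} = - \frac{M}{4} - \frac{5}{\left(-5 + M\right) \left(4 + L\right)}$)
$\left(-46 - -1\right) m{\left(-8,8 \right)} + 66 = \left(-46 - -1\right) \frac{-20 - 4 \left(-8\right)^{2} + 20 \left(-8\right) - 8 \left(-8\right)^{2} + 5 \cdot 8 \left(-8\right)}{4 \left(-20 - 40 + 4 \left(-8\right) + 8 \left(-8\right)\right)} + 66 = \left(-46 + 1\right) \frac{-20 - 256 - 160 - 8 \cdot 64 - 320}{4 \left(-20 - 40 - 32 - 64\right)} + 66 = - 45 \frac{-20 - 256 - 160 - 512 - 320}{4 \left(-156\right)} + 66 = - 45 \cdot \frac{1}{4} \left(- \frac{1}{156}\right) \left(-1268\right) + 66 = \left(-45\right) \frac{317}{156} + 66 = - \frac{4755}{52} + 66 = - \frac{1323}{52}$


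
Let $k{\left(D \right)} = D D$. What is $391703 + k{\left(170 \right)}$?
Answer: $420603$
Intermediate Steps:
$k{\left(D \right)} = D^{2}$
$391703 + k{\left(170 \right)} = 391703 + 170^{2} = 391703 + 28900 = 420603$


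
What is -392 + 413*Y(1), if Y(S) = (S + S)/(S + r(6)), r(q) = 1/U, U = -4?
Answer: 2128/3 ≈ 709.33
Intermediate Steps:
r(q) = -¼ (r(q) = 1/(-4) = -¼)
Y(S) = 2*S/(-¼ + S) (Y(S) = (S + S)/(S - ¼) = (2*S)/(-¼ + S) = 2*S/(-¼ + S))
-392 + 413*Y(1) = -392 + 413*(8*1/(-1 + 4*1)) = -392 + 413*(8*1/(-1 + 4)) = -392 + 413*(8*1/3) = -392 + 413*(8*1*(⅓)) = -392 + 413*(8/3) = -392 + 3304/3 = 2128/3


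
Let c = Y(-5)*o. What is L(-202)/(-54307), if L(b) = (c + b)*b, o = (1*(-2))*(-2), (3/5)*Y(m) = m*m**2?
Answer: -627412/162921 ≈ -3.8510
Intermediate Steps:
Y(m) = 5*m**3/3 (Y(m) = 5*(m*m**2)/3 = 5*m**3/3)
o = 4 (o = -2*(-2) = 4)
c = -2500/3 (c = ((5/3)*(-5)**3)*4 = ((5/3)*(-125))*4 = -625/3*4 = -2500/3 ≈ -833.33)
L(b) = b*(-2500/3 + b) (L(b) = (-2500/3 + b)*b = b*(-2500/3 + b))
L(-202)/(-54307) = ((1/3)*(-202)*(-2500 + 3*(-202)))/(-54307) = ((1/3)*(-202)*(-2500 - 606))*(-1/54307) = ((1/3)*(-202)*(-3106))*(-1/54307) = (627412/3)*(-1/54307) = -627412/162921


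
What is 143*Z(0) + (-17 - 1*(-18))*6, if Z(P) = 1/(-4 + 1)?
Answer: -125/3 ≈ -41.667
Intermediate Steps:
Z(P) = -1/3 (Z(P) = 1/(-3) = -1/3)
143*Z(0) + (-17 - 1*(-18))*6 = 143*(-1/3) + (-17 - 1*(-18))*6 = -143/3 + (-17 + 18)*6 = -143/3 + 1*6 = -143/3 + 6 = -125/3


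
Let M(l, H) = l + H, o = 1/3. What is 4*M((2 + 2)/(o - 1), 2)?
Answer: -16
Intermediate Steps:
o = ⅓ (o = 1*(⅓) = ⅓ ≈ 0.33333)
M(l, H) = H + l
4*M((2 + 2)/(o - 1), 2) = 4*(2 + (2 + 2)/(⅓ - 1)) = 4*(2 + 4/(-⅔)) = 4*(2 + 4*(-3/2)) = 4*(2 - 6) = 4*(-4) = -16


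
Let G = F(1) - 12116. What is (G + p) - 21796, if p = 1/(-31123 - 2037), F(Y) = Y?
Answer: -1124488761/33160 ≈ -33911.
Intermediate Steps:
p = -1/33160 (p = 1/(-33160) = -1/33160 ≈ -3.0157e-5)
G = -12115 (G = 1 - 12116 = -12115)
(G + p) - 21796 = (-12115 - 1/33160) - 21796 = -401733401/33160 - 21796 = -1124488761/33160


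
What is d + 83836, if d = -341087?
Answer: -257251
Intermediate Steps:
d + 83836 = -341087 + 83836 = -257251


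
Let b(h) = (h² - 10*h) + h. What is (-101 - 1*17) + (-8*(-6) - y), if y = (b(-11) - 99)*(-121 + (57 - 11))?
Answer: 9005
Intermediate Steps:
b(h) = h² - 9*h
y = -9075 (y = (-11*(-9 - 11) - 99)*(-121 + (57 - 11)) = (-11*(-20) - 99)*(-121 + 46) = (220 - 99)*(-75) = 121*(-75) = -9075)
(-101 - 1*17) + (-8*(-6) - y) = (-101 - 1*17) + (-8*(-6) - 1*(-9075)) = (-101 - 17) + (48 + 9075) = -118 + 9123 = 9005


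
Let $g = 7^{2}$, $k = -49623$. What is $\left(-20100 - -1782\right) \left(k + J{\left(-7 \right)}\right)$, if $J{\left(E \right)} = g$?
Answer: $908096532$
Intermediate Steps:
$g = 49$
$J{\left(E \right)} = 49$
$\left(-20100 - -1782\right) \left(k + J{\left(-7 \right)}\right) = \left(-20100 - -1782\right) \left(-49623 + 49\right) = \left(-20100 + 1782\right) \left(-49574\right) = \left(-18318\right) \left(-49574\right) = 908096532$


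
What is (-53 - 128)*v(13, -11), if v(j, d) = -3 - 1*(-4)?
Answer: -181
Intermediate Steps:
v(j, d) = 1 (v(j, d) = -3 + 4 = 1)
(-53 - 128)*v(13, -11) = (-53 - 128)*1 = -181*1 = -181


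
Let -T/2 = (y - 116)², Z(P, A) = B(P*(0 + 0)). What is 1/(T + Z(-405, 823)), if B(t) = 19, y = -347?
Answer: -1/428719 ≈ -2.3325e-6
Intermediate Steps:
Z(P, A) = 19
T = -428738 (T = -2*(-347 - 116)² = -2*(-463)² = -2*214369 = -428738)
1/(T + Z(-405, 823)) = 1/(-428738 + 19) = 1/(-428719) = -1/428719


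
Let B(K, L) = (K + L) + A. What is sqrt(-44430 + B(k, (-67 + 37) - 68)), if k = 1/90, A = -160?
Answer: 11*I*sqrt(332390)/30 ≈ 211.4*I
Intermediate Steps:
k = 1/90 ≈ 0.011111
B(K, L) = -160 + K + L (B(K, L) = (K + L) - 160 = -160 + K + L)
sqrt(-44430 + B(k, (-67 + 37) - 68)) = sqrt(-44430 + (-160 + 1/90 + ((-67 + 37) - 68))) = sqrt(-44430 + (-160 + 1/90 + (-30 - 68))) = sqrt(-44430 + (-160 + 1/90 - 98)) = sqrt(-44430 - 23219/90) = sqrt(-4021919/90) = 11*I*sqrt(332390)/30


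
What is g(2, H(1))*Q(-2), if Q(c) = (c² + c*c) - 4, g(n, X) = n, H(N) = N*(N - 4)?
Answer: 8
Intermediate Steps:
H(N) = N*(-4 + N)
Q(c) = -4 + 2*c² (Q(c) = (c² + c²) - 4 = 2*c² - 4 = -4 + 2*c²)
g(2, H(1))*Q(-2) = 2*(-4 + 2*(-2)²) = 2*(-4 + 2*4) = 2*(-4 + 8) = 2*4 = 8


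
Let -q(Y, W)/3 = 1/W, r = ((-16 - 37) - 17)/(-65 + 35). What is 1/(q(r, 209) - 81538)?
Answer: -209/17041445 ≈ -1.2264e-5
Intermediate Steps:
r = 7/3 (r = (-53 - 17)/(-30) = -70*(-1/30) = 7/3 ≈ 2.3333)
q(Y, W) = -3/W
1/(q(r, 209) - 81538) = 1/(-3/209 - 81538) = 1/(-17041445/209) = -209/17041445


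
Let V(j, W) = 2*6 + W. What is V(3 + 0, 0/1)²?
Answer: 144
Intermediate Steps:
V(j, W) = 12 + W
V(3 + 0, 0/1)² = (12 + 0/1)² = (12 + 0*1)² = (12 + 0)² = 12² = 144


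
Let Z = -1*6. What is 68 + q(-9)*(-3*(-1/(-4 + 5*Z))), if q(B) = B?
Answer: 2339/34 ≈ 68.794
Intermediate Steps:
Z = -6
68 + q(-9)*(-3*(-1/(-4 + 5*Z))) = 68 - (-27)/((-(-4 + 5*(-6)))) = 68 - (-27)/((-(-4 - 30))) = 68 - (-27)/((-1*(-34))) = 68 - (-27)/34 = 68 - 9*(-3/34) = 68 + 27/34 = 2339/34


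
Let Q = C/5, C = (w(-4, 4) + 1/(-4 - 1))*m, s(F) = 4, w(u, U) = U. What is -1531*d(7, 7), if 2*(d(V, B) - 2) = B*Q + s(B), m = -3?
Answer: 304669/50 ≈ 6093.4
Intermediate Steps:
C = -57/5 (C = (4 + 1/(-4 - 1))*(-3) = (4 + 1/(-5))*(-3) = (4 - 1/5)*(-3) = (19/5)*(-3) = -57/5 ≈ -11.400)
Q = -57/25 (Q = -57/5/5 = -57/5*1/5 = -57/25 ≈ -2.2800)
d(V, B) = 4 - 57*B/50 (d(V, B) = 2 + (B*(-57/25) + 4)/2 = 2 + (-57*B/25 + 4)/2 = 2 + (4 - 57*B/25)/2 = 2 + (2 - 57*B/50) = 4 - 57*B/50)
-1531*d(7, 7) = -1531*(4 - 57/50*7) = -1531*(4 - 399/50) = -1531*(-199/50) = 304669/50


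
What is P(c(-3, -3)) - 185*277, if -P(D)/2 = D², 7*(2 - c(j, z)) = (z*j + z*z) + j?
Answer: -2511007/49 ≈ -51245.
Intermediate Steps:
c(j, z) = 2 - j/7 - z²/7 - j*z/7 (c(j, z) = 2 - ((z*j + z*z) + j)/7 = 2 - ((j*z + z²) + j)/7 = 2 - ((z² + j*z) + j)/7 = 2 - (j + z² + j*z)/7 = 2 + (-j/7 - z²/7 - j*z/7) = 2 - j/7 - z²/7 - j*z/7)
P(D) = -2*D²
P(c(-3, -3)) - 185*277 = -2*(2 - ⅐*(-3) - ⅐*(-3)² - ⅐*(-3)*(-3))² - 185*277 = -2*(2 + 3/7 - ⅐*9 - 9/7)² - 51245 = -2*(2 + 3/7 - 9/7 - 9/7)² - 51245 = -2*(-⅐)² - 51245 = -2*1/49 - 51245 = -2/49 - 51245 = -2511007/49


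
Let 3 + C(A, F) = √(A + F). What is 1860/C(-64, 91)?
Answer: 310 + 310*√3 ≈ 846.94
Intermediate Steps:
C(A, F) = -3 + √(A + F)
1860/C(-64, 91) = 1860/(-3 + √(-64 + 91)) = 1860/(-3 + √27) = 1860/(-3 + 3*√3)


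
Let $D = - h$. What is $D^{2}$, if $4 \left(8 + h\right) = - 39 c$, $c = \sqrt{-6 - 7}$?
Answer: $- \frac{18749}{16} + 156 i \sqrt{13} \approx -1171.8 + 562.47 i$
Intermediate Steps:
$c = i \sqrt{13}$ ($c = \sqrt{-13} = i \sqrt{13} \approx 3.6056 i$)
$h = -8 - \frac{39 i \sqrt{13}}{4}$ ($h = -8 + \frac{\left(-39\right) i \sqrt{13}}{4} = -8 - \frac{39 i \sqrt{13}}{4} \approx -8.0 - 35.154 i$)
$D = 8 + \frac{39 i \sqrt{13}}{4}$ ($D = - (-8 - \frac{39 i \sqrt{13}}{4}) = 8 + \frac{39 i \sqrt{13}}{4} \approx 8.0 + 35.154 i$)
$D^{2} = \left(8 + \frac{39 i \sqrt{13}}{4}\right)^{2}$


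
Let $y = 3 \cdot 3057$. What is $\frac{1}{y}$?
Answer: $\frac{1}{9171} \approx 0.00010904$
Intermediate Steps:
$y = 9171$
$\frac{1}{y} = \frac{1}{9171}$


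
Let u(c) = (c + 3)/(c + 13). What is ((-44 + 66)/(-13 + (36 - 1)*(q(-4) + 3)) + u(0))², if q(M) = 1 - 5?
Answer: 5041/97344 ≈ 0.051785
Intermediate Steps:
q(M) = -4
u(c) = (3 + c)/(13 + c)
((-44 + 66)/(-13 + (36 - 1)*(q(-4) + 3)) + u(0))² = ((-44 + 66)/(-13 + (36 - 1)*(-4 + 3)) + (3 + 0)/(13 + 0))² = (22/(-13 + 35*(-1)) + 3/13)² = (22/(-13 - 35) + (1/13)*3)² = (22/(-48) + 3/13)² = (22*(-1/48) + 3/13)² = (-11/24 + 3/13)² = (-71/312)² = 5041/97344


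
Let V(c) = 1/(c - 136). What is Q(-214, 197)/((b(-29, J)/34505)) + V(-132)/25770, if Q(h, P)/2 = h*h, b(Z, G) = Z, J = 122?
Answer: -21826735553265629/200284440 ≈ -1.0898e+8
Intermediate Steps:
V(c) = 1/(-136 + c)
Q(h, P) = 2*h² (Q(h, P) = 2*(h*h) = 2*h²)
Q(-214, 197)/((b(-29, J)/34505)) + V(-132)/25770 = (2*(-214)²)/((-29/34505)) + 1/(-136 - 132*25770) = (2*45796)/((-29*1/34505)) + (1/25770)/(-268) = 91592/(-29/34505) - 1/268*1/25770 = 91592*(-34505/29) - 1/6906360 = -3160381960/29 - 1/6906360 = -21826735553265629/200284440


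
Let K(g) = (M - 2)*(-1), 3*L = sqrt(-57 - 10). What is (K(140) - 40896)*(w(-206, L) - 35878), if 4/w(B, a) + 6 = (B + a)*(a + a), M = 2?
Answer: 2347419820521744/1599859 - 28432944*I*sqrt(67)/1599859 ≈ 1.4673e+9 - 145.47*I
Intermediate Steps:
L = I*sqrt(67)/3 (L = sqrt(-57 - 10)/3 = sqrt(-67)/3 = (I*sqrt(67))/3 = I*sqrt(67)/3 ≈ 2.7285*I)
w(B, a) = 4/(-6 + 2*a*(B + a)) (w(B, a) = 4/(-6 + (B + a)*(a + a)) = 4/(-6 + (B + a)*(2*a)) = 4/(-6 + 2*a*(B + a)))
K(g) = 0 (K(g) = (2 - 2)*(-1) = 0*(-1) = 0)
(K(140) - 40896)*(w(-206, L) - 35878) = (0 - 40896)*(2/(-3 + (I*sqrt(67)/3)**2 - 206*I*sqrt(67)/3) - 35878) = -40896*(2/(-3 - 67/9 - 206*I*sqrt(67)/3) - 35878) = -40896*(2/(-94/9 - 206*I*sqrt(67)/3) - 35878) = -40896*(-35878 + 2/(-94/9 - 206*I*sqrt(67)/3)) = 1467266688 - 81792/(-94/9 - 206*I*sqrt(67)/3)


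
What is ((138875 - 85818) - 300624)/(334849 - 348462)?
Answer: 247567/13613 ≈ 18.186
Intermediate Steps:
((138875 - 85818) - 300624)/(334849 - 348462) = (53057 - 300624)/(-13613) = -247567*(-1/13613) = 247567/13613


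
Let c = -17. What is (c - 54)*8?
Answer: -568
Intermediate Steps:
(c - 54)*8 = (-17 - 54)*8 = -71*8 = -568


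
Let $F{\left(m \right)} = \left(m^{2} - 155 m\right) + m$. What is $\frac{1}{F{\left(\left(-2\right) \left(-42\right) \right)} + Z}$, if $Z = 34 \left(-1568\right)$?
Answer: $- \frac{1}{59192} \approx -1.6894 \cdot 10^{-5}$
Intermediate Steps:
$Z = -53312$
$F{\left(m \right)} = m^{2} - 154 m$
$\frac{1}{F{\left(\left(-2\right) \left(-42\right) \right)} + Z} = \frac{1}{\left(-2\right) \left(-42\right) \left(-154 - -84\right) - 53312} = \frac{1}{84 \left(-154 + 84\right) - 53312} = \frac{1}{84 \left(-70\right) - 53312} = \frac{1}{-5880 - 53312} = \frac{1}{-59192} = - \frac{1}{59192}$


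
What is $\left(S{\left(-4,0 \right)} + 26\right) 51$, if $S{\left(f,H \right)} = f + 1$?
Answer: $1173$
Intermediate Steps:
$S{\left(f,H \right)} = 1 + f$
$\left(S{\left(-4,0 \right)} + 26\right) 51 = \left(\left(1 - 4\right) + 26\right) 51 = \left(-3 + 26\right) 51 = 23 \cdot 51 = 1173$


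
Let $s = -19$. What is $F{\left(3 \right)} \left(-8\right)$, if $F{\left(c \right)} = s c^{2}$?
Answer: $1368$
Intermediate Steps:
$F{\left(c \right)} = - 19 c^{2}$
$F{\left(3 \right)} \left(-8\right) = - 19 \cdot 3^{2} \left(-8\right) = \left(-19\right) 9 \left(-8\right) = \left(-171\right) \left(-8\right) = 1368$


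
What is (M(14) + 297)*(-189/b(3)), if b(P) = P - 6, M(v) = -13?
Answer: 17892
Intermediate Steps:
b(P) = -6 + P
(M(14) + 297)*(-189/b(3)) = (-13 + 297)*(-189/(-6 + 3)) = 284*(-189/(-3)) = 284*(-189*(-1/3)) = 284*63 = 17892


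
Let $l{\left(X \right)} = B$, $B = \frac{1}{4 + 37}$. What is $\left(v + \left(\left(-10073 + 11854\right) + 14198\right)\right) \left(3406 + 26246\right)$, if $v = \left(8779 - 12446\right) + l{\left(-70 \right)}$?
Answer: $\frac{14968122036}{41} \approx 3.6508 \cdot 10^{8}$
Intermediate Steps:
$B = \frac{1}{41} \approx 0.02439$
$l{\left(X \right)} = \frac{1}{41}$
$v = - \frac{150346}{41}$ ($v = \left(8779 - 12446\right) + \frac{1}{41} = -3667 + \frac{1}{41} = - \frac{150346}{41} \approx -3667.0$)
$\left(v + \left(\left(-10073 + 11854\right) + 14198\right)\right) \left(3406 + 26246\right) = \left(- \frac{150346}{41} + \left(\left(-10073 + 11854\right) + 14198\right)\right) \left(3406 + 26246\right) = \left(- \frac{150346}{41} + \left(1781 + 14198\right)\right) 29652 = \left(- \frac{150346}{41} + 15979\right) 29652 = \frac{504793}{41} \cdot 29652 = \frac{14968122036}{41}$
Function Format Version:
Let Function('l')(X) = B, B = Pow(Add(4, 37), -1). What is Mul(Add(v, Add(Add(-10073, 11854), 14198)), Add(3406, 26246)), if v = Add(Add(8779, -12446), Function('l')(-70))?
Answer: Rational(14968122036, 41) ≈ 3.6508e+8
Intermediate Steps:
B = Rational(1, 41) (B = Pow(41, -1) = Rational(1, 41) ≈ 0.024390)
Function('l')(X) = Rational(1, 41)
v = Rational(-150346, 41) (v = Add(Add(8779, -12446), Rational(1, 41)) = Add(-3667, Rational(1, 41)) = Rational(-150346, 41) ≈ -3667.0)
Mul(Add(v, Add(Add(-10073, 11854), 14198)), Add(3406, 26246)) = Mul(Add(Rational(-150346, 41), Add(Add(-10073, 11854), 14198)), Add(3406, 26246)) = Mul(Add(Rational(-150346, 41), Add(1781, 14198)), 29652) = Mul(Add(Rational(-150346, 41), 15979), 29652) = Mul(Rational(504793, 41), 29652) = Rational(14968122036, 41)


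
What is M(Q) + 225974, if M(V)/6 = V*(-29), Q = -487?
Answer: 310712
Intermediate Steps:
M(V) = -174*V (M(V) = 6*(V*(-29)) = 6*(-29*V) = -174*V)
M(Q) + 225974 = -174*(-487) + 225974 = 84738 + 225974 = 310712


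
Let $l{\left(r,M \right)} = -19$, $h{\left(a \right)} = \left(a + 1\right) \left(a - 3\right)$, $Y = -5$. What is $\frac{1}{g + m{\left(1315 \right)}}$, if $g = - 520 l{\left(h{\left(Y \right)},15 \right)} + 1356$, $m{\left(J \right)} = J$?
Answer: $\frac{1}{12551} \approx 7.9675 \cdot 10^{-5}$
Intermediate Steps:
$h{\left(a \right)} = \left(1 + a\right) \left(-3 + a\right)$
$g = 11236$ ($g = \left(-520\right) \left(-19\right) + 1356 = 9880 + 1356 = 11236$)
$\frac{1}{g + m{\left(1315 \right)}} = \frac{1}{11236 + 1315} = \frac{1}{12551}$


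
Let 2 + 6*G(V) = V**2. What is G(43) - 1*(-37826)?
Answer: 228803/6 ≈ 38134.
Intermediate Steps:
G(V) = -1/3 + V**2/6
G(43) - 1*(-37826) = (-1/3 + (1/6)*43**2) - 1*(-37826) = (-1/3 + (1/6)*1849) + 37826 = (-1/3 + 1849/6) + 37826 = 1847/6 + 37826 = 228803/6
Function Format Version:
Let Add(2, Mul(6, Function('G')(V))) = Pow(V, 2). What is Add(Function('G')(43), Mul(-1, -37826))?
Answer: Rational(228803, 6) ≈ 38134.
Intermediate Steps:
Function('G')(V) = Add(Rational(-1, 3), Mul(Rational(1, 6), Pow(V, 2)))
Add(Function('G')(43), Mul(-1, -37826)) = Add(Add(Rational(-1, 3), Mul(Rational(1, 6), Pow(43, 2))), Mul(-1, -37826)) = Add(Add(Rational(-1, 3), Mul(Rational(1, 6), 1849)), 37826) = Add(Add(Rational(-1, 3), Rational(1849, 6)), 37826) = Add(Rational(1847, 6), 37826) = Rational(228803, 6)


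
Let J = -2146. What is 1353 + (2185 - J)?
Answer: 5684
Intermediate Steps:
1353 + (2185 - J) = 1353 + (2185 - 1*(-2146)) = 1353 + (2185 + 2146) = 1353 + 4331 = 5684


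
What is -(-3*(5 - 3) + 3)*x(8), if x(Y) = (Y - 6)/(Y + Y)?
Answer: 3/8 ≈ 0.37500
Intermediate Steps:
x(Y) = (-6 + Y)/(2*Y) (x(Y) = (-6 + Y)/((2*Y)) = (-6 + Y)*(1/(2*Y)) = (-6 + Y)/(2*Y))
-(-3*(5 - 3) + 3)*x(8) = -(-3*(5 - 3) + 3)*(1/2)*(-6 + 8)/8 = -(-3*2 + 3)*(1/2)*(1/8)*2 = -(-6 + 3)/8 = -(-3)/8 = -1*(-3/8) = 3/8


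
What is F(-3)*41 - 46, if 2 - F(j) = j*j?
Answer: -333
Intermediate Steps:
F(j) = 2 - j² (F(j) = 2 - j*j = 2 - j²)
F(-3)*41 - 46 = (2 - 1*(-3)²)*41 - 46 = (2 - 1*9)*41 - 46 = (2 - 9)*41 - 46 = -7*41 - 46 = -287 - 46 = -333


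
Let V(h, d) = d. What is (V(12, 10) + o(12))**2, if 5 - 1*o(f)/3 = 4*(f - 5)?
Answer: 3481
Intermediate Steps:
o(f) = 75 - 12*f (o(f) = 15 - 12*(f - 5) = 15 - 12*(-5 + f) = 15 - 3*(-20 + 4*f) = 15 + (60 - 12*f) = 75 - 12*f)
(V(12, 10) + o(12))**2 = (10 + (75 - 12*12))**2 = (10 + (75 - 144))**2 = (10 - 69)**2 = (-59)**2 = 3481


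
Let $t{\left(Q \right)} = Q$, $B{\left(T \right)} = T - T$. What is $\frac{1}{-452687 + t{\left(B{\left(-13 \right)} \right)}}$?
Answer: $- \frac{1}{452687} \approx -2.209 \cdot 10^{-6}$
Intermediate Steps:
$B{\left(T \right)} = 0$
$\frac{1}{-452687 + t{\left(B{\left(-13 \right)} \right)}} = \frac{1}{-452687 + 0} = \frac{1}{-452687} = - \frac{1}{452687}$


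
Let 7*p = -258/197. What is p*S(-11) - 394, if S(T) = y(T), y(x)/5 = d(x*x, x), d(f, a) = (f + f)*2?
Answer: -1167686/1379 ≈ -846.76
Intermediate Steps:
p = -258/1379 (p = (-258/197)/7 = (-258*1/197)/7 = (⅐)*(-258/197) = -258/1379 ≈ -0.18709)
d(f, a) = 4*f (d(f, a) = (2*f)*2 = 4*f)
y(x) = 20*x² (y(x) = 5*(4*(x*x)) = 5*(4*x²) = 20*x²)
S(T) = 20*T²
p*S(-11) - 394 = -5160*(-11)²/1379 - 394 = -5160*121/1379 - 394 = -258/1379*2420 - 394 = -624360/1379 - 394 = -1167686/1379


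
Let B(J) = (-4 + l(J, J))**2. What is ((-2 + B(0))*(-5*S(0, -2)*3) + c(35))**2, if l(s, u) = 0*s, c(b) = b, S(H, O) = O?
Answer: 207025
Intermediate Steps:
l(s, u) = 0
B(J) = 16 (B(J) = (-4 + 0)**2 = (-4)**2 = 16)
((-2 + B(0))*(-5*S(0, -2)*3) + c(35))**2 = ((-2 + 16)*(-5*(-2)*3) + 35)**2 = (14*(10*3) + 35)**2 = (14*30 + 35)**2 = (420 + 35)**2 = 455**2 = 207025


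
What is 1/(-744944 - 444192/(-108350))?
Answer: -54175/40357119104 ≈ -1.3424e-6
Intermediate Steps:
1/(-744944 - 444192/(-108350)) = 1/(-744944 - 444192*(-1/108350)) = 1/(-744944 + 222096/54175) = 1/(-40357119104/54175) = -54175/40357119104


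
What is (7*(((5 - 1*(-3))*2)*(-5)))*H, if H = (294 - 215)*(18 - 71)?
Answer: 2344720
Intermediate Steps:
H = -4187 (H = 79*(-53) = -4187)
(7*(((5 - 1*(-3))*2)*(-5)))*H = (7*(((5 - 1*(-3))*2)*(-5)))*(-4187) = (7*(((5 + 3)*2)*(-5)))*(-4187) = (7*((8*2)*(-5)))*(-4187) = (7*(16*(-5)))*(-4187) = (7*(-80))*(-4187) = -560*(-4187) = 2344720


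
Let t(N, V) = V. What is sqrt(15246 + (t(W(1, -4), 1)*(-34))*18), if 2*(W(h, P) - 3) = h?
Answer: 3*sqrt(1626) ≈ 120.97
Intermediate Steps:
W(h, P) = 3 + h/2
sqrt(15246 + (t(W(1, -4), 1)*(-34))*18) = sqrt(15246 + (1*(-34))*18) = sqrt(15246 - 34*18) = sqrt(15246 - 612) = sqrt(14634) = 3*sqrt(1626)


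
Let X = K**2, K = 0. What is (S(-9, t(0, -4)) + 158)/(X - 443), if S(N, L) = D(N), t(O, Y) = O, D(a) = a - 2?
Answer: -147/443 ≈ -0.33183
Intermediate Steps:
D(a) = -2 + a
S(N, L) = -2 + N
X = 0 (X = 0**2 = 0)
(S(-9, t(0, -4)) + 158)/(X - 443) = ((-2 - 9) + 158)/(0 - 443) = (-11 + 158)/(-443) = 147*(-1/443) = -147/443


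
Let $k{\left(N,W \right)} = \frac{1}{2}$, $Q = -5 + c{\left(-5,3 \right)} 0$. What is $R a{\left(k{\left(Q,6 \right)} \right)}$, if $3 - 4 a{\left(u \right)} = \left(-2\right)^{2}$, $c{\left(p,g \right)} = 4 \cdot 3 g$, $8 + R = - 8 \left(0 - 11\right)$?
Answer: $-20$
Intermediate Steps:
$R = 80$ ($R = -8 - 8 \left(0 - 11\right) = -8 - -88 = -8 + 88 = 80$)
$c{\left(p,g \right)} = 12 g$
$Q = -5$ ($Q = -5 + 12 \cdot 3 \cdot 0 = -5 + 36 \cdot 0 = -5 + 0 = -5$)
$k{\left(N,W \right)} = \frac{1}{2}$
$a{\left(u \right)} = - \frac{1}{4}$ ($a{\left(u \right)} = \frac{3}{4} - \frac{\left(-2\right)^{2}}{4} = \frac{3}{4} - 1 = - \frac{1}{4}$)
$R a{\left(k{\left(Q,6 \right)} \right)} = 80 \left(- \frac{1}{4}\right) = -20$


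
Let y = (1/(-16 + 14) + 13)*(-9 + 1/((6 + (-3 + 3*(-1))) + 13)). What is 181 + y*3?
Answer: -1997/13 ≈ -153.62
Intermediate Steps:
y = -1450/13 (y = (1/(-2) + 13)*(-9 + 1/((6 + (-3 - 3)) + 13)) = (-½ + 13)*(-9 + 1/((6 - 6) + 13)) = 25*(-9 + 1/(0 + 13))/2 = 25*(-9 + 1/13)/2 = (25/2)*(-116/13) = -1450/13 ≈ -111.54)
181 + y*3 = 181 - 1450/13*3 = 181 - 4350/13 = -1997/13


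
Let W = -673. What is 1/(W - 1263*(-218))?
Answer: 1/274661 ≈ 3.6409e-6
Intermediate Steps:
1/(W - 1263*(-218)) = 1/(-673 - 1263*(-218)) = 1/(-673 + 275334) = 1/274661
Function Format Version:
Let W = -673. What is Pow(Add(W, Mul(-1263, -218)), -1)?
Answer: Rational(1, 274661) ≈ 3.6409e-6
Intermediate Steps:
Pow(Add(W, Mul(-1263, -218)), -1) = Pow(Add(-673, Mul(-1263, -218)), -1) = Pow(Add(-673, 275334), -1) = Pow(274661, -1) = Rational(1, 274661)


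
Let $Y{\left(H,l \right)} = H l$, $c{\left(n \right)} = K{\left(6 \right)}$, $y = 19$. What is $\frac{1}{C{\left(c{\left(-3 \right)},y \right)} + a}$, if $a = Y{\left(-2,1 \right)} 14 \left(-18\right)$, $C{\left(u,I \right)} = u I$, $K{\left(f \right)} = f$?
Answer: $\frac{1}{618} \approx 0.0016181$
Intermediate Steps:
$c{\left(n \right)} = 6$
$C{\left(u,I \right)} = I u$
$a = 504$ ($a = \left(-2\right) 1 \cdot 14 \left(-18\right) = \left(-2\right) 14 \left(-18\right) = \left(-28\right) \left(-18\right) = 504$)
$\frac{1}{C{\left(c{\left(-3 \right)},y \right)} + a} = \frac{1}{19 \cdot 6 + 504} = \frac{1}{114 + 504} = \frac{1}{618}$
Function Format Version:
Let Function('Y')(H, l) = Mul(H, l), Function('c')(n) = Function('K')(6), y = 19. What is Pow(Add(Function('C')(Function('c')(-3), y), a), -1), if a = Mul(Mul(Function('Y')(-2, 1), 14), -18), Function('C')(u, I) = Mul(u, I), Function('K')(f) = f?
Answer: Rational(1, 618) ≈ 0.0016181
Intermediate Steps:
Function('c')(n) = 6
Function('C')(u, I) = Mul(I, u)
a = 504 (a = Mul(Mul(Mul(-2, 1), 14), -18) = Mul(Mul(-2, 14), -18) = Mul(-28, -18) = 504)
Pow(Add(Function('C')(Function('c')(-3), y), a), -1) = Pow(Add(Mul(19, 6), 504), -1) = Pow(Add(114, 504), -1) = Pow(618, -1) = Rational(1, 618)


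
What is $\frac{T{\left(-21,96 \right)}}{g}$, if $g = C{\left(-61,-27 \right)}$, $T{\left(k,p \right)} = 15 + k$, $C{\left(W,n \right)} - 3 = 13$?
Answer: $- \frac{3}{8} \approx -0.375$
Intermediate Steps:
$C{\left(W,n \right)} = 16$ ($C{\left(W,n \right)} = 3 + 13 = 16$)
$g = 16$
$\frac{T{\left(-21,96 \right)}}{g} = \frac{15 - 21}{16} = \left(-6\right) \frac{1}{16} = - \frac{3}{8}$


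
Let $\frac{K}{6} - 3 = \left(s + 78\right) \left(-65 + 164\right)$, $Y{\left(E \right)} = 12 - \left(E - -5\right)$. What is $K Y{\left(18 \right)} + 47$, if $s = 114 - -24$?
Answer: $-1411495$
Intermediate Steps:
$s = 138$ ($s = 114 + 24 = 138$)
$Y{\left(E \right)} = 7 - E$ ($Y{\left(E \right)} = 12 - \left(E + 5\right) = 12 - \left(5 + E\right) = 7 - E$)
$K = 128322$ ($K = 18 + 6 \left(138 + 78\right) \left(-65 + 164\right) = 18 + 6 \cdot 216 \cdot 99 = 18 + 6 \cdot 21384 = 18 + 128304 = 128322$)
$K Y{\left(18 \right)} + 47 = 128322 \left(7 - 18\right) + 47 = 128322 \left(-11\right) + 47 = -1411542 + 47 = -1411495$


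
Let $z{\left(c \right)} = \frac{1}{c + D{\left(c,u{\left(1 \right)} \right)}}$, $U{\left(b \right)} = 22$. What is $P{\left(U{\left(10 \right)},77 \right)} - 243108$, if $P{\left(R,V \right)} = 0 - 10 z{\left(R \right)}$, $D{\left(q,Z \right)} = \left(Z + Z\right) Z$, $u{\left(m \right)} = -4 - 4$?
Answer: $- \frac{3646621}{15} \approx -2.4311 \cdot 10^{5}$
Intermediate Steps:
$u{\left(m \right)} = -8$ ($u{\left(m \right)} = -4 - 4 = -8$)
$D{\left(q,Z \right)} = 2 Z^{2}$ ($D{\left(q,Z \right)} = 2 Z Z = 2 Z^{2}$)
$z{\left(c \right)} = \frac{1}{128 + c}$ ($z{\left(c \right)} = \frac{1}{c + 2 \left(-8\right)^{2}} = \frac{1}{c + 2 \cdot 64} = \frac{1}{c + 128} = \frac{1}{128 + c}$)
$P{\left(R,V \right)} = - \frac{10}{128 + R}$ ($P{\left(R,V \right)} = 0 - \frac{10}{128 + R} = - \frac{10}{128 + R}$)
$P{\left(U{\left(10 \right)},77 \right)} - 243108 = - \frac{10}{128 + 22} - 243108 = - \frac{10}{150} - 243108 = \left(-10\right) \frac{1}{150} - 243108 = - \frac{1}{15} - 243108 = - \frac{3646621}{15}$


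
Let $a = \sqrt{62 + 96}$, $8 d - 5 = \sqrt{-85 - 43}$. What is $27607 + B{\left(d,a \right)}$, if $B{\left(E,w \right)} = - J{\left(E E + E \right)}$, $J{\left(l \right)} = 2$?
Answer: $27605$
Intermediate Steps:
$d = \frac{5}{8} + i \sqrt{2}$ ($d = \frac{5}{8} + \frac{\sqrt{-85 - 43}}{8} = \frac{5}{8} + \frac{\sqrt{-128}}{8} = \frac{5}{8} + \frac{8 i \sqrt{2}}{8} = \frac{5}{8} + i \sqrt{2} \approx 0.625 + 1.4142 i$)
$a = \sqrt{158} \approx 12.57$
$B{\left(E,w \right)} = -2$ ($B{\left(E,w \right)} = \left(-1\right) 2 = -2$)
$27607 + B{\left(d,a \right)} = 27607 - 2 = 27605$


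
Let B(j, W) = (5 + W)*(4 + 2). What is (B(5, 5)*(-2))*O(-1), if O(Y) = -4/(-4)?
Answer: -120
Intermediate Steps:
O(Y) = 1 (O(Y) = -4*(-¼) = 1)
B(j, W) = 30 + 6*W (B(j, W) = (5 + W)*6 = 30 + 6*W)
(B(5, 5)*(-2))*O(-1) = ((30 + 6*5)*(-2))*1 = ((30 + 30)*(-2))*1 = (60*(-2))*1 = -120*1 = -120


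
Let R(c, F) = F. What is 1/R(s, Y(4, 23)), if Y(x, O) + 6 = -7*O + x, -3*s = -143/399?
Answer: -1/163 ≈ -0.0061350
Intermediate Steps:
s = 143/1197 (s = -(-143)/(3*399) = -⅓*(-143/399) = 143/1197 ≈ 0.11947)
Y(x, O) = -6 + x - 7*O (Y(x, O) = -6 + (-7*O + x) = -6 + (x - 7*O) = -6 + x - 7*O)
1/R(s, Y(4, 23)) = 1/(-6 + 4 - 7*23) = 1/(-6 + 4 - 161) = 1/(-163) = -1/163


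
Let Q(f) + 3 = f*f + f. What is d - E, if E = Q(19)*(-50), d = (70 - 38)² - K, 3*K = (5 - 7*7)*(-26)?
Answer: 58478/3 ≈ 19493.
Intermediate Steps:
Q(f) = -3 + f + f² (Q(f) = -3 + (f*f + f) = -3 + (f² + f) = -3 + (f + f²) = -3 + f + f²)
K = 1144/3 (K = ((5 - 7*7)*(-26))/3 = ((5 - 49)*(-26))/3 = (-44*(-26))/3 = (⅓)*1144 = 1144/3 ≈ 381.33)
d = 1928/3 (d = (70 - 38)² - 1*1144/3 = 32² - 1144/3 = 1024 - 1144/3 = 1928/3 ≈ 642.67)
E = -18850 (E = (-3 + 19 + 19²)*(-50) = (-3 + 19 + 361)*(-50) = 377*(-50) = -18850)
d - E = 1928/3 - 1*(-18850) = 1928/3 + 18850 = 58478/3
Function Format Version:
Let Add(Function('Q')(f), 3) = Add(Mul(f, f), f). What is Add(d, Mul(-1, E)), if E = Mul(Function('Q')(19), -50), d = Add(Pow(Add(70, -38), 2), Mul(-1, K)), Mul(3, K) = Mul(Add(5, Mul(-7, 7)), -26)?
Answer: Rational(58478, 3) ≈ 19493.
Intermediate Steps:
Function('Q')(f) = Add(-3, f, Pow(f, 2)) (Function('Q')(f) = Add(-3, Add(Mul(f, f), f)) = Add(-3, Add(Pow(f, 2), f)) = Add(-3, Add(f, Pow(f, 2))) = Add(-3, f, Pow(f, 2)))
K = Rational(1144, 3) (K = Mul(Rational(1, 3), Mul(Add(5, Mul(-7, 7)), -26)) = Mul(Rational(1, 3), Mul(Add(5, -49), -26)) = Mul(Rational(1, 3), Mul(-44, -26)) = Mul(Rational(1, 3), 1144) = Rational(1144, 3) ≈ 381.33)
d = Rational(1928, 3) (d = Add(Pow(Add(70, -38), 2), Mul(-1, Rational(1144, 3))) = Add(Pow(32, 2), Rational(-1144, 3)) = Add(1024, Rational(-1144, 3)) = Rational(1928, 3) ≈ 642.67)
E = -18850 (E = Mul(Add(-3, 19, Pow(19, 2)), -50) = Mul(Add(-3, 19, 361), -50) = Mul(377, -50) = -18850)
Add(d, Mul(-1, E)) = Add(Rational(1928, 3), Mul(-1, -18850)) = Add(Rational(1928, 3), 18850) = Rational(58478, 3)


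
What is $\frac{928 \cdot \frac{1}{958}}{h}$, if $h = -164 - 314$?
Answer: $- \frac{232}{114481} \approx -0.0020265$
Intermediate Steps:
$h = -478$ ($h = -164 - 314 = -478$)
$\frac{928 \cdot \frac{1}{958}}{h} = \frac{928 \cdot \frac{1}{958}}{-478} = 928 \cdot \frac{1}{958} \left(- \frac{1}{478}\right) = \frac{464}{479} \left(- \frac{1}{478}\right) = - \frac{232}{114481}$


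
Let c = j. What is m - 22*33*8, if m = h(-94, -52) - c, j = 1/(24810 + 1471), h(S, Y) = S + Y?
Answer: -156477075/26281 ≈ -5954.0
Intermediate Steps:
j = 1/26281 ≈ 3.8050e-5
c = 1/26281 ≈ 3.8050e-5
m = -3837027/26281 (m = (-94 - 52) - 1*1/26281 = -146 - 1/26281 = -3837027/26281 ≈ -146.00)
m - 22*33*8 = -3837027/26281 - 22*33*8 = -3837027/26281 - 726*8 = -3837027/26281 - 1*5808 = -3837027/26281 - 5808 = -156477075/26281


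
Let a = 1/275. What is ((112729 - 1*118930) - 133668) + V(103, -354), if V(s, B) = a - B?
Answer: -38366624/275 ≈ -1.3952e+5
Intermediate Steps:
a = 1/275 ≈ 0.0036364
V(s, B) = 1/275 - B
((112729 - 1*118930) - 133668) + V(103, -354) = ((112729 - 1*118930) - 133668) + (1/275 - 1*(-354)) = ((112729 - 118930) - 133668) + (1/275 + 354) = (-6201 - 133668) + 97351/275 = -139869 + 97351/275 = -38366624/275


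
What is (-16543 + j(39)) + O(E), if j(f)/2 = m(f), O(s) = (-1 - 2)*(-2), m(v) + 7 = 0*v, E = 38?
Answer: -16551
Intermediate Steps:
m(v) = -7 (m(v) = -7 + 0*v = -7 + 0 = -7)
O(s) = 6 (O(s) = -3*(-2) = 6)
j(f) = -14 (j(f) = 2*(-7) = -14)
(-16543 + j(39)) + O(E) = (-16543 - 14) + 6 = -16557 + 6 = -16551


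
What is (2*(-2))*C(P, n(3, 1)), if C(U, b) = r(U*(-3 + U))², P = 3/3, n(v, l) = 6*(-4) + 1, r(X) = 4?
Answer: -64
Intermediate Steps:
n(v, l) = -23 (n(v, l) = -24 + 1 = -23)
P = 1 (P = 3*(⅓) = 1)
C(U, b) = 16 (C(U, b) = 4² = 16)
(2*(-2))*C(P, n(3, 1)) = (2*(-2))*16 = -4*16 = -64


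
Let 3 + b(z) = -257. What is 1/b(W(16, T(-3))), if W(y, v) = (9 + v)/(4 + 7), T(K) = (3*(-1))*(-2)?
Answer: -1/260 ≈ -0.0038462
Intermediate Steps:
T(K) = 6 (T(K) = -3*(-2) = 6)
W(y, v) = 9/11 + v/11 (W(y, v) = (9 + v)/11 = (9 + v)*(1/11) = 9/11 + v/11)
b(z) = -260 (b(z) = -3 - 257 = -260)
1/b(W(16, T(-3))) = 1/(-260) = -1/260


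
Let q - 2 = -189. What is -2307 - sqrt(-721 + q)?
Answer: -2307 - 2*I*sqrt(227) ≈ -2307.0 - 30.133*I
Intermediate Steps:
q = -187 (q = 2 - 189 = -187)
-2307 - sqrt(-721 + q) = -2307 - sqrt(-721 - 187) = -2307 - sqrt(-908) = -2307 - 2*I*sqrt(227)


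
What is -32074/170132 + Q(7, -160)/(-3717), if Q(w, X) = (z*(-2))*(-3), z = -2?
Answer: -19529579/105396774 ≈ -0.18530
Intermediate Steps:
Q(w, X) = -12 (Q(w, X) = -2*(-2)*(-3) = 4*(-3) = -12)
-32074/170132 + Q(7, -160)/(-3717) = -32074/170132 - 12/(-3717) = -32074*1/170132 - 12*(-1/3717) = -16037/85066 + 4/1239 = -19529579/105396774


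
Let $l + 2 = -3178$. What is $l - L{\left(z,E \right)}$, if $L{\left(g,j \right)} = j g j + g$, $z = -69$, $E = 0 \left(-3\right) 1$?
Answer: $-3111$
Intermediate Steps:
$E = 0$ ($E = 0 \cdot 1 = 0$)
$l = -3180$ ($l = -2 - 3178 = -3180$)
$L{\left(g,j \right)} = g + g j^{2}$ ($L{\left(g,j \right)} = g j j + g = g j^{2} + g = g + g j^{2}$)
$l - L{\left(z,E \right)} = -3180 - - 69 \left(1 + 0^{2}\right) = -3180 - - 69 \left(1 + 0\right) = -3180 - \left(-69\right) 1 = -3180 - -69 = -3180 + 69 = -3111$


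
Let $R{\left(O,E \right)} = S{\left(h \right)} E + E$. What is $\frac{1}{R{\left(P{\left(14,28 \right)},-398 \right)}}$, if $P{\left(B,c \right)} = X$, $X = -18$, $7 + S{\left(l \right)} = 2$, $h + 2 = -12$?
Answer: $\frac{1}{1592} \approx 0.00062814$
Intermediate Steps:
$h = -14$ ($h = -2 - 12 = -14$)
$S{\left(l \right)} = -5$ ($S{\left(l \right)} = -7 + 2 = -5$)
$P{\left(B,c \right)} = -18$
$R{\left(O,E \right)} = - 4 E$ ($R{\left(O,E \right)} = - 5 E + E = - 4 E$)
$\frac{1}{R{\left(P{\left(14,28 \right)},-398 \right)}} = \frac{1}{\left(-4\right) \left(-398\right)} = \frac{1}{1592}$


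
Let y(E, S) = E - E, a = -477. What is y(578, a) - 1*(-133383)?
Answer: 133383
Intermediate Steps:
y(E, S) = 0
y(578, a) - 1*(-133383) = 0 - 1*(-133383) = 0 + 133383 = 133383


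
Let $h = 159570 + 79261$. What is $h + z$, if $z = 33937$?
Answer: $272768$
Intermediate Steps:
$h = 238831$
$h + z = 238831 + 33937 = 272768$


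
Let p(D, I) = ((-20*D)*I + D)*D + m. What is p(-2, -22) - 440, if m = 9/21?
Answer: 9271/7 ≈ 1324.4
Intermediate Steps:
m = 3/7 (m = 9*(1/21) = 3/7 ≈ 0.42857)
p(D, I) = 3/7 + D*(D - 20*D*I) (p(D, I) = ((-20*D)*I + D)*D + 3/7 = (-20*D*I + D)*D + 3/7 = (D - 20*D*I)*D + 3/7 = D*(D - 20*D*I) + 3/7 = 3/7 + D*(D - 20*D*I))
p(-2, -22) - 440 = (3/7 + (-2)**2 - 20*(-22)*(-2)**2) - 440 = (3/7 + 4 - 20*(-22)*4) - 440 = (3/7 + 4 + 1760) - 440 = 12351/7 - 440 = 9271/7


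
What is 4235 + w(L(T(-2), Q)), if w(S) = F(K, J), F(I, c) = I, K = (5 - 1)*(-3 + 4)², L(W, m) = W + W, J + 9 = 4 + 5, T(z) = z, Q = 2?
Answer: 4239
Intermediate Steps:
J = 0 (J = -9 + (4 + 5) = -9 + 9 = 0)
L(W, m) = 2*W
K = 4 (K = 4*1² = 4*1 = 4)
w(S) = 4
4235 + w(L(T(-2), Q)) = 4235 + 4 = 4239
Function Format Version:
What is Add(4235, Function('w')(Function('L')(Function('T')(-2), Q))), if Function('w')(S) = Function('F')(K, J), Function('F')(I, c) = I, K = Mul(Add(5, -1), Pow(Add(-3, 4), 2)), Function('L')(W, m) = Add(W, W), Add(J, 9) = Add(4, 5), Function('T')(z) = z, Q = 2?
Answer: 4239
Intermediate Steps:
J = 0 (J = Add(-9, Add(4, 5)) = Add(-9, 9) = 0)
Function('L')(W, m) = Mul(2, W)
K = 4 (K = Mul(4, Pow(1, 2)) = Mul(4, 1) = 4)
Function('w')(S) = 4
Add(4235, Function('w')(Function('L')(Function('T')(-2), Q))) = Add(4235, 4) = 4239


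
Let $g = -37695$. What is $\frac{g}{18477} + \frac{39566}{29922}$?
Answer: $- \frac{7349052}{10238311} \approx -0.7178$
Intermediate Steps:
$\frac{g}{18477} + \frac{39566}{29922} = - \frac{37695}{18477} + \frac{39566}{29922} = \left(-37695\right) \frac{1}{18477} + 39566 \cdot \frac{1}{29922} = - \frac{12565}{6159} + \frac{19783}{14961} = - \frac{7349052}{10238311}$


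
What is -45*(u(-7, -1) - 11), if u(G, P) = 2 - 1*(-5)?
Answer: 180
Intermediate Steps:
u(G, P) = 7 (u(G, P) = 2 + 5 = 7)
-45*(u(-7, -1) - 11) = -45*(7 - 11) = -45*(-4) = 180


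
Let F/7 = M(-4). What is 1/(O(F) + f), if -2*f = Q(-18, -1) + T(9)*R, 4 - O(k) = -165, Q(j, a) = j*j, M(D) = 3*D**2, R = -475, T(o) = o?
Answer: 2/4289 ≈ 0.00046631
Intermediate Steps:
Q(j, a) = j**2
F = 336 (F = 7*(3*(-4)**2) = 7*(3*16) = 7*48 = 336)
O(k) = 169 (O(k) = 4 - 1*(-165) = 4 + 165 = 169)
f = 3951/2 (f = -((-18)**2 + 9*(-475))/2 = -(324 - 4275)/2 = -1/2*(-3951) = 3951/2 ≈ 1975.5)
1/(O(F) + f) = 1/(169 + 3951/2) = 1/(4289/2) = 2/4289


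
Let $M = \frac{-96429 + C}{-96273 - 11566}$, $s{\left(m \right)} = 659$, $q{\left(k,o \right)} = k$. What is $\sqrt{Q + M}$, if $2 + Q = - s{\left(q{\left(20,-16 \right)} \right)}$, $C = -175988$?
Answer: $\frac{i \sqrt{7657557020918}}{107839} \approx 25.661 i$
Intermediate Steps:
$M = \frac{272417}{107839}$ ($M = \frac{-96429 - 175988}{-96273 - 11566} = - \frac{272417}{-107839} = \left(-272417\right) \left(- \frac{1}{107839}\right) = \frac{272417}{107839} \approx 2.5261$)
$Q = -661$ ($Q = -2 - 659 = -661$)
$\sqrt{Q + M} = \sqrt{-661 + \frac{272417}{107839}} = \sqrt{- \frac{71009162}{107839}} = \frac{i \sqrt{7657557020918}}{107839}$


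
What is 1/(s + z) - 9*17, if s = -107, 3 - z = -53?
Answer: -7804/51 ≈ -153.02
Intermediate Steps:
z = 56 (z = 3 - 1*(-53) = 3 + 53 = 56)
1/(s + z) - 9*17 = 1/(-107 + 56) - 9*17 = 1/(-51) - 153 = -1/51 - 153 = -7804/51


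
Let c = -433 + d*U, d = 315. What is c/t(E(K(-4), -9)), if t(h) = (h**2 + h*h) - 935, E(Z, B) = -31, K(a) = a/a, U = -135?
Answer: -914/21 ≈ -43.524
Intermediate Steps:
K(a) = 1
c = -42958 (c = -433 + 315*(-135) = -433 - 42525 = -42958)
t(h) = -935 + 2*h**2 (t(h) = (h**2 + h**2) - 935 = 2*h**2 - 935 = -935 + 2*h**2)
c/t(E(K(-4), -9)) = -42958/(-935 + 2*(-31)**2) = -42958/(-935 + 2*961) = -42958/(-935 + 1922) = -42958/987 = -42958*1/987 = -914/21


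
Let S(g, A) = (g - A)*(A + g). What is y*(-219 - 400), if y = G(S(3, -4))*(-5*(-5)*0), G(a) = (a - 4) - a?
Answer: 0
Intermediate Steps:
S(g, A) = (A + g)*(g - A)
G(a) = -4 (G(a) = (-4 + a) - a = -4)
y = 0 (y = -4*(-5*(-5))*0 = -100*0 = -4*0 = 0)
y*(-219 - 400) = 0*(-219 - 400) = 0*(-619) = 0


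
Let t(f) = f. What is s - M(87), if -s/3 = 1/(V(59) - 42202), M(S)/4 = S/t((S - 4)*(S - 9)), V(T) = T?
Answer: -2441057/45472297 ≈ -0.053682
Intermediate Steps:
M(S) = 4*S/((-9 + S)*(-4 + S)) (M(S) = 4*(S/(((S - 4)*(S - 9)))) = 4*(S/(((-4 + S)*(-9 + S)))) = 4*(S/(((-9 + S)*(-4 + S)))) = 4*(S*(1/((-9 + S)*(-4 + S)))) = 4*(S/((-9 + S)*(-4 + S))) = 4*S/((-9 + S)*(-4 + S)))
s = 3/42143 (s = -3/(59 - 42202) = -3/(-42143) = -3*(-1/42143) = 3/42143 ≈ 7.1186e-5)
s - M(87) = 3/42143 - 4*87/(36 + 87² - 13*87) = 3/42143 - 4*87/(36 + 7569 - 1131) = 3/42143 - 4*87/6474 = 3/42143 - 1*58/1079 = 3/42143 - 58/1079 = -2441057/45472297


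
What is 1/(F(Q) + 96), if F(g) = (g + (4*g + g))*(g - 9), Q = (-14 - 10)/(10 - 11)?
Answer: 1/2256 ≈ 0.00044326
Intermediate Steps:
Q = 24 (Q = -24/(-1) = -24*(-1) = 24)
F(g) = 6*g*(-9 + g) (F(g) = (g + 5*g)*(-9 + g) = (6*g)*(-9 + g) = 6*g*(-9 + g))
1/(F(Q) + 96) = 1/(6*24*(-9 + 24) + 96) = 1/(6*24*15 + 96) = 1/(2160 + 96) = 1/2256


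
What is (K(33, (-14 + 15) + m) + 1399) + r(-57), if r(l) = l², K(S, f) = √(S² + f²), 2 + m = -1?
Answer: 4648 + √1093 ≈ 4681.1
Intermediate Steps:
m = -3 (m = -2 - 1 = -3)
(K(33, (-14 + 15) + m) + 1399) + r(-57) = (√(33² + ((-14 + 15) - 3)²) + 1399) + (-57)² = (√(1089 + (1 - 3)²) + 1399) + 3249 = (√(1089 + (-2)²) + 1399) + 3249 = (√(1089 + 4) + 1399) + 3249 = (√1093 + 1399) + 3249 = (1399 + √1093) + 3249 = 4648 + √1093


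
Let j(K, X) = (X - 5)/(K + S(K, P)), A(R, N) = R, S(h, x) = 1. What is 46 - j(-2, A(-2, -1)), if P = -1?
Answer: 39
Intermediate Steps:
j(K, X) = (-5 + X)/(1 + K) (j(K, X) = (X - 5)/(K + 1) = (-5 + X)/(1 + K))
46 - j(-2, A(-2, -1)) = 46 - (-5 - 2)/(1 - 2) = 46 - (-7)/(-1) = 46 - (-1)*(-7) = 46 - 1*7 = 46 - 7 = 39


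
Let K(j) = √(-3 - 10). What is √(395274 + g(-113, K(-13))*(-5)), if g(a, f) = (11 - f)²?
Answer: √(394734 + 110*I*√13) ≈ 628.28 + 0.316*I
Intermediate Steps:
K(j) = I*√13 (K(j) = √(-13) = I*√13)
√(395274 + g(-113, K(-13))*(-5)) = √(395274 + (-11 + I*√13)²*(-5)) = √(395274 - 5*(-11 + I*√13)²)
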